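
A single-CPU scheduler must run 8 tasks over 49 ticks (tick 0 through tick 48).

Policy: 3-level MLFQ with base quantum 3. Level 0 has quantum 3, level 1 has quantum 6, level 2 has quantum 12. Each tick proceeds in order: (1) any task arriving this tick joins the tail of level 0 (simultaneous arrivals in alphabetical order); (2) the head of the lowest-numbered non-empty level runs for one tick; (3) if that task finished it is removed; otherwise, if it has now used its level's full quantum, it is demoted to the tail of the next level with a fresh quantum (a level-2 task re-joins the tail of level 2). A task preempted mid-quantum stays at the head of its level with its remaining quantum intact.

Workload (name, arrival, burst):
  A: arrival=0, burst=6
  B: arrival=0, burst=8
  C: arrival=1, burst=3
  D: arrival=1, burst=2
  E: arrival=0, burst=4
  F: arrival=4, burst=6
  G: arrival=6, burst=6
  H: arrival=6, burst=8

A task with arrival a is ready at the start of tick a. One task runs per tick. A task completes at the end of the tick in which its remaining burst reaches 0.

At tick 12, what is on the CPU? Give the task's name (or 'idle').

t=0: L0/L1/L2 = ABE/-/- → run A
t=1: L0/L1/L2 = ABECD/-/- → run A
t=2: L0/L1/L2 = ABECD/-/- → run A
t=3: L0/L1/L2 = BECD/A/- → run B
t=4: L0/L1/L2 = BECDF/A/- → run B
t=5: L0/L1/L2 = BECDF/A/- → run B
t=6: L0/L1/L2 = ECDFGH/AB/- → run E
t=7: L0/L1/L2 = ECDFGH/AB/- → run E
t=8: L0/L1/L2 = ECDFGH/AB/- → run E
t=9: L0/L1/L2 = CDFGH/ABE/- → run C
t=10: L0/L1/L2 = CDFGH/ABE/- → run C
t=11: L0/L1/L2 = CDFGH/ABE/- → run C
t=12: L0/L1/L2 = DFGH/ABE/- → run D
t=13: L0/L1/L2 = DFGH/ABE/- → run D
t=14: L0/L1/L2 = FGH/ABE/- → run F
t=15: L0/L1/L2 = FGH/ABE/- → run F
t=16: L0/L1/L2 = FGH/ABE/- → run F
t=17: L0/L1/L2 = GH/ABEF/- → run G
t=18: L0/L1/L2 = GH/ABEF/- → run G
t=19: L0/L1/L2 = GH/ABEF/- → run G
t=20: L0/L1/L2 = H/ABEFG/- → run H
t=21: L0/L1/L2 = H/ABEFG/- → run H
t=22: L0/L1/L2 = H/ABEFG/- → run H
t=23: L0/L1/L2 = -/ABEFGH/- → run A
t=24: L0/L1/L2 = -/ABEFGH/- → run A
t=25: L0/L1/L2 = -/ABEFGH/- → run A
t=26: L0/L1/L2 = -/BEFGH/- → run B
t=27: L0/L1/L2 = -/BEFGH/- → run B
t=28: L0/L1/L2 = -/BEFGH/- → run B
t=29: L0/L1/L2 = -/BEFGH/- → run B
t=30: L0/L1/L2 = -/BEFGH/- → run B
t=31: L0/L1/L2 = -/EFGH/- → run E
t=32: L0/L1/L2 = -/FGH/- → run F
t=33: L0/L1/L2 = -/FGH/- → run F
t=34: L0/L1/L2 = -/FGH/- → run F
t=35: L0/L1/L2 = -/GH/- → run G
t=36: L0/L1/L2 = -/GH/- → run G
t=37: L0/L1/L2 = -/GH/- → run G
t=38: L0/L1/L2 = -/H/- → run H
t=39: L0/L1/L2 = -/H/- → run H
t=40: L0/L1/L2 = -/H/- → run H
t=41: L0/L1/L2 = -/H/- → run H
t=42: L0/L1/L2 = -/H/- → run H
t=43: (idle)
t=44: (idle)
t=45: (idle)
t=46: (idle)
t=47: (idle)
t=48: (idle)

running at tick 12 = D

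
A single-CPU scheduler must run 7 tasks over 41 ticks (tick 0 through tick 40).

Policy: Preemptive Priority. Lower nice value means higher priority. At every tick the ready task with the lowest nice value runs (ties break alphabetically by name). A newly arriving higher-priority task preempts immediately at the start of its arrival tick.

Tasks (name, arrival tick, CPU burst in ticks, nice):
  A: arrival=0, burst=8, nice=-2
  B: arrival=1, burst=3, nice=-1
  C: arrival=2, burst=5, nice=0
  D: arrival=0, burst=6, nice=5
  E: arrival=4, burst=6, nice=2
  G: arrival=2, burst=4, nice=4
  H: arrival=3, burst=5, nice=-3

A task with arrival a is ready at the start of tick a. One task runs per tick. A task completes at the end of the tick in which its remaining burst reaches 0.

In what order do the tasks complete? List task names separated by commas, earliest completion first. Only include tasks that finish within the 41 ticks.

t=0: ready={A,D} → run A
t=1: ready={A,B,D} → run A
t=2: ready={A,B,C,D,G} → run A
t=3: ready={A,B,C,D,G,H} → run H
t=4: ready={A,B,C,D,E,G,H} → run H
t=5: ready={A,B,C,D,E,G,H} → run H
t=6: ready={A,B,C,D,E,G,H} → run H
t=7: ready={A,B,C,D,E,G,H} → run H
t=8: ready={A,B,C,D,E,G} → run A
t=9: ready={A,B,C,D,E,G} → run A
t=10: ready={A,B,C,D,E,G} → run A
t=11: ready={A,B,C,D,E,G} → run A
t=12: ready={A,B,C,D,E,G} → run A
t=13: ready={B,C,D,E,G} → run B
t=14: ready={B,C,D,E,G} → run B
t=15: ready={B,C,D,E,G} → run B
t=16: ready={C,D,E,G} → run C
t=17: ready={C,D,E,G} → run C
t=18: ready={C,D,E,G} → run C
t=19: ready={C,D,E,G} → run C
t=20: ready={C,D,E,G} → run C
t=21: ready={D,E,G} → run E
t=22: ready={D,E,G} → run E
t=23: ready={D,E,G} → run E
t=24: ready={D,E,G} → run E
t=25: ready={D,E,G} → run E
t=26: ready={D,E,G} → run E
t=27: ready={D,G} → run G
t=28: ready={D,G} → run G
t=29: ready={D,G} → run G
t=30: ready={D,G} → run G
t=31: ready={D} → run D
t=32: ready={D} → run D
t=33: ready={D} → run D
t=34: ready={D} → run D
t=35: ready={D} → run D
t=36: ready={D} → run D
t=37: (idle)
t=38: (idle)
t=39: (idle)
t=40: (idle)

completion order = H, A, B, C, E, G, D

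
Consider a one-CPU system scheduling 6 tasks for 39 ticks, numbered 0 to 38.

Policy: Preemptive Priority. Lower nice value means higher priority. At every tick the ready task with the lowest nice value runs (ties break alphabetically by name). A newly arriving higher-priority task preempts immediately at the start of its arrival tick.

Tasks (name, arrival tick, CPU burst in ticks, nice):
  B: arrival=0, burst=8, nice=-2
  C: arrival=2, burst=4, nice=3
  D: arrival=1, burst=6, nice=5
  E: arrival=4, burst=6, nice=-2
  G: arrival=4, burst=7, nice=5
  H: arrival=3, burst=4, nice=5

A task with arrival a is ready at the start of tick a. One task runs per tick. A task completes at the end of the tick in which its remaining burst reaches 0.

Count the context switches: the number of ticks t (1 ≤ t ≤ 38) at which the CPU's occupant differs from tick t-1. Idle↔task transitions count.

t=0: ready={B} → run B
t=1: ready={B,D} → run B
t=2: ready={B,C,D} → run B
t=3: ready={B,C,D,H} → run B
t=4: ready={B,C,D,E,G,H} → run B
t=5: ready={B,C,D,E,G,H} → run B
t=6: ready={B,C,D,E,G,H} → run B
t=7: ready={B,C,D,E,G,H} → run B
t=8: ready={C,D,E,G,H} → run E
t=9: ready={C,D,E,G,H} → run E
t=10: ready={C,D,E,G,H} → run E
t=11: ready={C,D,E,G,H} → run E
t=12: ready={C,D,E,G,H} → run E
t=13: ready={C,D,E,G,H} → run E
t=14: ready={C,D,G,H} → run C
t=15: ready={C,D,G,H} → run C
t=16: ready={C,D,G,H} → run C
t=17: ready={C,D,G,H} → run C
t=18: ready={D,G,H} → run D
t=19: ready={D,G,H} → run D
t=20: ready={D,G,H} → run D
t=21: ready={D,G,H} → run D
t=22: ready={D,G,H} → run D
t=23: ready={D,G,H} → run D
t=24: ready={G,H} → run G
t=25: ready={G,H} → run G
t=26: ready={G,H} → run G
t=27: ready={G,H} → run G
t=28: ready={G,H} → run G
t=29: ready={G,H} → run G
t=30: ready={G,H} → run G
t=31: ready={H} → run H
t=32: ready={H} → run H
t=33: ready={H} → run H
t=34: ready={H} → run H
t=35: (idle)
t=36: (idle)
t=37: (idle)
t=38: (idle)

context switches = 6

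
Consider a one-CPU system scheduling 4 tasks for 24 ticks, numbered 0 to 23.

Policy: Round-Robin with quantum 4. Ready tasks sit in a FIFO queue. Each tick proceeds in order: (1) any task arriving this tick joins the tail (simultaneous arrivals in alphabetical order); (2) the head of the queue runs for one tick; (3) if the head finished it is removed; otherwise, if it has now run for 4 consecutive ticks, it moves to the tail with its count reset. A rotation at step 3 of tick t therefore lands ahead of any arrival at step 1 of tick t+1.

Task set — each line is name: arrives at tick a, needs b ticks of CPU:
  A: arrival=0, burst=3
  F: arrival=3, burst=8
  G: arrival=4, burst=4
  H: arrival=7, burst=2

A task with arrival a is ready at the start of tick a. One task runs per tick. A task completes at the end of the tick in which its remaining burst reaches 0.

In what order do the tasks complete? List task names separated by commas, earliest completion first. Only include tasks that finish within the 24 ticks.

completion order = A, G, F, H

t=0: queue=[A] q_used=0 → run A
t=1: queue=[A] q_used=1 → run A
t=2: queue=[A] q_used=2 → run A
t=3: queue=[F] q_used=0 → run F
t=4: queue=[F,G] q_used=1 → run F
t=5: queue=[F,G] q_used=2 → run F
t=6: queue=[F,G] q_used=3 → run F
t=7: queue=[G,F,H] q_used=0 → run G
t=8: queue=[G,F,H] q_used=1 → run G
t=9: queue=[G,F,H] q_used=2 → run G
t=10: queue=[G,F,H] q_used=3 → run G
t=11: queue=[F,H] q_used=0 → run F
t=12: queue=[F,H] q_used=1 → run F
t=13: queue=[F,H] q_used=2 → run F
t=14: queue=[F,H] q_used=3 → run F
t=15: queue=[H] q_used=0 → run H
t=16: queue=[H] q_used=1 → run H
t=17: (idle)
t=18: (idle)
t=19: (idle)
t=20: (idle)
t=21: (idle)
t=22: (idle)
t=23: (idle)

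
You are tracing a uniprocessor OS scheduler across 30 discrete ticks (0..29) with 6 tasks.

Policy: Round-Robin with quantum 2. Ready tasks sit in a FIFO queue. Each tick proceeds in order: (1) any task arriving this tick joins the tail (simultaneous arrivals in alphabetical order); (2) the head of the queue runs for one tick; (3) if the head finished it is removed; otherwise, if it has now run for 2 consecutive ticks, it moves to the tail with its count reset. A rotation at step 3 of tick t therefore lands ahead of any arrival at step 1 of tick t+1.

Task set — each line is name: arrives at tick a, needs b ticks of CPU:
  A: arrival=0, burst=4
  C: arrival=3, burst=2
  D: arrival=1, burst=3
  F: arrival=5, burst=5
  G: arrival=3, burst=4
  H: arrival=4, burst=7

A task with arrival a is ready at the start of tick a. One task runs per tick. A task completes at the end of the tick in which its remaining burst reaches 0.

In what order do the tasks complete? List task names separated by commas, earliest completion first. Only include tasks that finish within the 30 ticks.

t=0: queue=[A] q_used=0 → run A
t=1: queue=[A,D] q_used=1 → run A
t=2: queue=[D,A] q_used=0 → run D
t=3: queue=[D,A,C,G] q_used=1 → run D
t=4: queue=[A,C,G,D,H] q_used=0 → run A
t=5: queue=[A,C,G,D,H,F] q_used=1 → run A
t=6: queue=[C,G,D,H,F] q_used=0 → run C
t=7: queue=[C,G,D,H,F] q_used=1 → run C
t=8: queue=[G,D,H,F] q_used=0 → run G
t=9: queue=[G,D,H,F] q_used=1 → run G
t=10: queue=[D,H,F,G] q_used=0 → run D
t=11: queue=[H,F,G] q_used=0 → run H
t=12: queue=[H,F,G] q_used=1 → run H
t=13: queue=[F,G,H] q_used=0 → run F
t=14: queue=[F,G,H] q_used=1 → run F
t=15: queue=[G,H,F] q_used=0 → run G
t=16: queue=[G,H,F] q_used=1 → run G
t=17: queue=[H,F] q_used=0 → run H
t=18: queue=[H,F] q_used=1 → run H
t=19: queue=[F,H] q_used=0 → run F
t=20: queue=[F,H] q_used=1 → run F
t=21: queue=[H,F] q_used=0 → run H
t=22: queue=[H,F] q_used=1 → run H
t=23: queue=[F,H] q_used=0 → run F
t=24: queue=[H] q_used=0 → run H
t=25: (idle)
t=26: (idle)
t=27: (idle)
t=28: (idle)
t=29: (idle)

completion order = A, C, D, G, F, H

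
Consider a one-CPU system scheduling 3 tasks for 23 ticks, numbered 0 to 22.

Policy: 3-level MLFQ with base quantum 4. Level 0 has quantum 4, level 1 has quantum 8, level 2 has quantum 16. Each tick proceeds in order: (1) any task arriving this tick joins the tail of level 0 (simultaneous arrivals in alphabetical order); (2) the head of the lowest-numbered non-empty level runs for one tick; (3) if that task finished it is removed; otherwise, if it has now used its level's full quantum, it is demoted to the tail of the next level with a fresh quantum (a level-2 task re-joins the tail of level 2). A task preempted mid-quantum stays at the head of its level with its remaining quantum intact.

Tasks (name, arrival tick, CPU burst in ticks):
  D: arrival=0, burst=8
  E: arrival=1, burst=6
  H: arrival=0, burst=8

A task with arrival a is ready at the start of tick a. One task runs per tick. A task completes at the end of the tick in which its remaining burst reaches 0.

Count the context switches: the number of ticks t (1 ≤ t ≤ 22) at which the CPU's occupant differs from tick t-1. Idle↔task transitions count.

context switches = 6

t=0: L0/L1/L2 = DH/-/- → run D
t=1: L0/L1/L2 = DHE/-/- → run D
t=2: L0/L1/L2 = DHE/-/- → run D
t=3: L0/L1/L2 = DHE/-/- → run D
t=4: L0/L1/L2 = HE/D/- → run H
t=5: L0/L1/L2 = HE/D/- → run H
t=6: L0/L1/L2 = HE/D/- → run H
t=7: L0/L1/L2 = HE/D/- → run H
t=8: L0/L1/L2 = E/DH/- → run E
t=9: L0/L1/L2 = E/DH/- → run E
t=10: L0/L1/L2 = E/DH/- → run E
t=11: L0/L1/L2 = E/DH/- → run E
t=12: L0/L1/L2 = -/DHE/- → run D
t=13: L0/L1/L2 = -/DHE/- → run D
t=14: L0/L1/L2 = -/DHE/- → run D
t=15: L0/L1/L2 = -/DHE/- → run D
t=16: L0/L1/L2 = -/HE/- → run H
t=17: L0/L1/L2 = -/HE/- → run H
t=18: L0/L1/L2 = -/HE/- → run H
t=19: L0/L1/L2 = -/HE/- → run H
t=20: L0/L1/L2 = -/E/- → run E
t=21: L0/L1/L2 = -/E/- → run E
t=22: (idle)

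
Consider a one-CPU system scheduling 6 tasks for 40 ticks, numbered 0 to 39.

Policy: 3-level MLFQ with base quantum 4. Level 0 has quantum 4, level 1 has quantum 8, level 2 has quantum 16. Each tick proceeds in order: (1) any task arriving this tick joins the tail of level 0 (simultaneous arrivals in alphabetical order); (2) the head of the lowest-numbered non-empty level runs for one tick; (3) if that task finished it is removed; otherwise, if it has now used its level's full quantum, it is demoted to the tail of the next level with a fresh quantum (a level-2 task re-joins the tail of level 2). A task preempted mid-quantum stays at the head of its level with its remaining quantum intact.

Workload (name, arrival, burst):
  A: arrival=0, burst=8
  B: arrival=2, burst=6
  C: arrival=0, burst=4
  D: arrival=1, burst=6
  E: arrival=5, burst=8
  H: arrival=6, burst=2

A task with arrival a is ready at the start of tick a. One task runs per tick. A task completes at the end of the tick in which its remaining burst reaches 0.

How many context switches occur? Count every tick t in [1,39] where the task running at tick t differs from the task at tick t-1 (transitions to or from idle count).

context switches = 10

t=0: L0/L1/L2 = AC/-/- → run A
t=1: L0/L1/L2 = ACD/-/- → run A
t=2: L0/L1/L2 = ACDB/-/- → run A
t=3: L0/L1/L2 = ACDB/-/- → run A
t=4: L0/L1/L2 = CDB/A/- → run C
t=5: L0/L1/L2 = CDBE/A/- → run C
t=6: L0/L1/L2 = CDBEH/A/- → run C
t=7: L0/L1/L2 = CDBEH/A/- → run C
t=8: L0/L1/L2 = DBEH/A/- → run D
t=9: L0/L1/L2 = DBEH/A/- → run D
t=10: L0/L1/L2 = DBEH/A/- → run D
t=11: L0/L1/L2 = DBEH/A/- → run D
t=12: L0/L1/L2 = BEH/AD/- → run B
t=13: L0/L1/L2 = BEH/AD/- → run B
t=14: L0/L1/L2 = BEH/AD/- → run B
t=15: L0/L1/L2 = BEH/AD/- → run B
t=16: L0/L1/L2 = EH/ADB/- → run E
t=17: L0/L1/L2 = EH/ADB/- → run E
t=18: L0/L1/L2 = EH/ADB/- → run E
t=19: L0/L1/L2 = EH/ADB/- → run E
t=20: L0/L1/L2 = H/ADBE/- → run H
t=21: L0/L1/L2 = H/ADBE/- → run H
t=22: L0/L1/L2 = -/ADBE/- → run A
t=23: L0/L1/L2 = -/ADBE/- → run A
t=24: L0/L1/L2 = -/ADBE/- → run A
t=25: L0/L1/L2 = -/ADBE/- → run A
t=26: L0/L1/L2 = -/DBE/- → run D
t=27: L0/L1/L2 = -/DBE/- → run D
t=28: L0/L1/L2 = -/BE/- → run B
t=29: L0/L1/L2 = -/BE/- → run B
t=30: L0/L1/L2 = -/E/- → run E
t=31: L0/L1/L2 = -/E/- → run E
t=32: L0/L1/L2 = -/E/- → run E
t=33: L0/L1/L2 = -/E/- → run E
t=34: (idle)
t=35: (idle)
t=36: (idle)
t=37: (idle)
t=38: (idle)
t=39: (idle)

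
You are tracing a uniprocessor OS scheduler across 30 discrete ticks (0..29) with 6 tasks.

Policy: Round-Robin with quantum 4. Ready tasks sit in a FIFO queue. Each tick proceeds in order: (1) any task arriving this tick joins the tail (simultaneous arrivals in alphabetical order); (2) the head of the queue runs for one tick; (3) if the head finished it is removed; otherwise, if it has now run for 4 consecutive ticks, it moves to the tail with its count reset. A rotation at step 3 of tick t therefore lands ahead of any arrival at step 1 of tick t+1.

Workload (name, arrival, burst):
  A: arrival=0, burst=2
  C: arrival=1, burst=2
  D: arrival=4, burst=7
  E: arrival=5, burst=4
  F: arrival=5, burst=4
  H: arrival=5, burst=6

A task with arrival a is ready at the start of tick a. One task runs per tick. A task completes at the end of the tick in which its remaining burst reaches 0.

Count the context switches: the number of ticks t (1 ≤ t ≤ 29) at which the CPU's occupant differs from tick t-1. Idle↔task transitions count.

context switches = 8

t=0: queue=[A] q_used=0 → run A
t=1: queue=[A,C] q_used=1 → run A
t=2: queue=[C] q_used=0 → run C
t=3: queue=[C] q_used=1 → run C
t=4: queue=[D] q_used=0 → run D
t=5: queue=[D,E,F,H] q_used=1 → run D
t=6: queue=[D,E,F,H] q_used=2 → run D
t=7: queue=[D,E,F,H] q_used=3 → run D
t=8: queue=[E,F,H,D] q_used=0 → run E
t=9: queue=[E,F,H,D] q_used=1 → run E
t=10: queue=[E,F,H,D] q_used=2 → run E
t=11: queue=[E,F,H,D] q_used=3 → run E
t=12: queue=[F,H,D] q_used=0 → run F
t=13: queue=[F,H,D] q_used=1 → run F
t=14: queue=[F,H,D] q_used=2 → run F
t=15: queue=[F,H,D] q_used=3 → run F
t=16: queue=[H,D] q_used=0 → run H
t=17: queue=[H,D] q_used=1 → run H
t=18: queue=[H,D] q_used=2 → run H
t=19: queue=[H,D] q_used=3 → run H
t=20: queue=[D,H] q_used=0 → run D
t=21: queue=[D,H] q_used=1 → run D
t=22: queue=[D,H] q_used=2 → run D
t=23: queue=[H] q_used=0 → run H
t=24: queue=[H] q_used=1 → run H
t=25: (idle)
t=26: (idle)
t=27: (idle)
t=28: (idle)
t=29: (idle)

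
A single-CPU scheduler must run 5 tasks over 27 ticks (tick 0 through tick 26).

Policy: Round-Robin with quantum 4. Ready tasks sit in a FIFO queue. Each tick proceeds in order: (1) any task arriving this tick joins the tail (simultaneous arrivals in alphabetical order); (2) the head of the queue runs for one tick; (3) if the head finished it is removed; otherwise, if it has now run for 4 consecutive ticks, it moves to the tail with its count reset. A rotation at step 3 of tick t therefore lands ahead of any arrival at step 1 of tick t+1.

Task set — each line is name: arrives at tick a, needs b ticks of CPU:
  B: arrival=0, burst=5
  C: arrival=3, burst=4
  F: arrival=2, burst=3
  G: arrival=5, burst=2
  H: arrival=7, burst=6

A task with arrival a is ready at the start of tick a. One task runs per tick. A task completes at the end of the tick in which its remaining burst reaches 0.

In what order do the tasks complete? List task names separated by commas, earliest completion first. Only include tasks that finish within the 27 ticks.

completion order = F, C, B, G, H

t=0: queue=[B] q_used=0 → run B
t=1: queue=[B] q_used=1 → run B
t=2: queue=[B,F] q_used=2 → run B
t=3: queue=[B,F,C] q_used=3 → run B
t=4: queue=[F,C,B] q_used=0 → run F
t=5: queue=[F,C,B,G] q_used=1 → run F
t=6: queue=[F,C,B,G] q_used=2 → run F
t=7: queue=[C,B,G,H] q_used=0 → run C
t=8: queue=[C,B,G,H] q_used=1 → run C
t=9: queue=[C,B,G,H] q_used=2 → run C
t=10: queue=[C,B,G,H] q_used=3 → run C
t=11: queue=[B,G,H] q_used=0 → run B
t=12: queue=[G,H] q_used=0 → run G
t=13: queue=[G,H] q_used=1 → run G
t=14: queue=[H] q_used=0 → run H
t=15: queue=[H] q_used=1 → run H
t=16: queue=[H] q_used=2 → run H
t=17: queue=[H] q_used=3 → run H
t=18: queue=[H] q_used=0 → run H
t=19: queue=[H] q_used=1 → run H
t=20: (idle)
t=21: (idle)
t=22: (idle)
t=23: (idle)
t=24: (idle)
t=25: (idle)
t=26: (idle)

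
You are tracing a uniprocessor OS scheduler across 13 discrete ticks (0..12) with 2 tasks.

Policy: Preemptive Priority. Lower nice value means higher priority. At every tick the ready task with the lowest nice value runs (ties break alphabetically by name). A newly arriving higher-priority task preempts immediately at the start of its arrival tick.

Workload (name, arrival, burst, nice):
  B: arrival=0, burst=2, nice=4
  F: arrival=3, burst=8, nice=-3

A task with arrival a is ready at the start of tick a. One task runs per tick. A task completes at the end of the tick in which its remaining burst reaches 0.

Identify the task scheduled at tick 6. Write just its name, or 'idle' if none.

t=0: ready={B} → run B
t=1: ready={B} → run B
t=2: (idle)
t=3: ready={F} → run F
t=4: ready={F} → run F
t=5: ready={F} → run F
t=6: ready={F} → run F
t=7: ready={F} → run F
t=8: ready={F} → run F
t=9: ready={F} → run F
t=10: ready={F} → run F
t=11: (idle)
t=12: (idle)

running at tick 6 = F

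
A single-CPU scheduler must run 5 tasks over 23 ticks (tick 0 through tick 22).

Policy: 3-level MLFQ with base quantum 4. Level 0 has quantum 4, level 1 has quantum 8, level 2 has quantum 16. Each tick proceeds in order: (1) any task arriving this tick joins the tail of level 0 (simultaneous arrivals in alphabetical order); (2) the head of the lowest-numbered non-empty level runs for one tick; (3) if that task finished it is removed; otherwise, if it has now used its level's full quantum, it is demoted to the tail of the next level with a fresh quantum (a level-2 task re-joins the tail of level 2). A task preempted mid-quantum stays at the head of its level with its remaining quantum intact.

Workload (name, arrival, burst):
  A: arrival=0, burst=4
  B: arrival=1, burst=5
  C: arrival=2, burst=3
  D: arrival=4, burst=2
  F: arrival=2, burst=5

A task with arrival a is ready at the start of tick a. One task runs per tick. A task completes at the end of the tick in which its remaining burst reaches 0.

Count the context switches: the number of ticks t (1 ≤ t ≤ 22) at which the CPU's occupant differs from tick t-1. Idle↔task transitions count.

t=0: L0/L1/L2 = A/-/- → run A
t=1: L0/L1/L2 = AB/-/- → run A
t=2: L0/L1/L2 = ABCF/-/- → run A
t=3: L0/L1/L2 = ABCF/-/- → run A
t=4: L0/L1/L2 = BCFD/-/- → run B
t=5: L0/L1/L2 = BCFD/-/- → run B
t=6: L0/L1/L2 = BCFD/-/- → run B
t=7: L0/L1/L2 = BCFD/-/- → run B
t=8: L0/L1/L2 = CFD/B/- → run C
t=9: L0/L1/L2 = CFD/B/- → run C
t=10: L0/L1/L2 = CFD/B/- → run C
t=11: L0/L1/L2 = FD/B/- → run F
t=12: L0/L1/L2 = FD/B/- → run F
t=13: L0/L1/L2 = FD/B/- → run F
t=14: L0/L1/L2 = FD/B/- → run F
t=15: L0/L1/L2 = D/BF/- → run D
t=16: L0/L1/L2 = D/BF/- → run D
t=17: L0/L1/L2 = -/BF/- → run B
t=18: L0/L1/L2 = -/F/- → run F
t=19: (idle)
t=20: (idle)
t=21: (idle)
t=22: (idle)

context switches = 7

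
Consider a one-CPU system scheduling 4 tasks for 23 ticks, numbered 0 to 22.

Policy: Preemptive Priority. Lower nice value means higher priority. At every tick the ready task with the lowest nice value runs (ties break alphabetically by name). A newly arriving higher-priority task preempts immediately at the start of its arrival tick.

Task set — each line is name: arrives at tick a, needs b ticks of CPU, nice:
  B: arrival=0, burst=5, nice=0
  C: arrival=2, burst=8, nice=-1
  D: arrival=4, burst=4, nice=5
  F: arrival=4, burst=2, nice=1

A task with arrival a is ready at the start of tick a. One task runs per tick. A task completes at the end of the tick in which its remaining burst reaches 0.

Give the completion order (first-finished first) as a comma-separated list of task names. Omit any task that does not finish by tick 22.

t=0: ready={B} → run B
t=1: ready={B} → run B
t=2: ready={B,C} → run C
t=3: ready={B,C} → run C
t=4: ready={B,C,D,F} → run C
t=5: ready={B,C,D,F} → run C
t=6: ready={B,C,D,F} → run C
t=7: ready={B,C,D,F} → run C
t=8: ready={B,C,D,F} → run C
t=9: ready={B,C,D,F} → run C
t=10: ready={B,D,F} → run B
t=11: ready={B,D,F} → run B
t=12: ready={B,D,F} → run B
t=13: ready={D,F} → run F
t=14: ready={D,F} → run F
t=15: ready={D} → run D
t=16: ready={D} → run D
t=17: ready={D} → run D
t=18: ready={D} → run D
t=19: (idle)
t=20: (idle)
t=21: (idle)
t=22: (idle)

completion order = C, B, F, D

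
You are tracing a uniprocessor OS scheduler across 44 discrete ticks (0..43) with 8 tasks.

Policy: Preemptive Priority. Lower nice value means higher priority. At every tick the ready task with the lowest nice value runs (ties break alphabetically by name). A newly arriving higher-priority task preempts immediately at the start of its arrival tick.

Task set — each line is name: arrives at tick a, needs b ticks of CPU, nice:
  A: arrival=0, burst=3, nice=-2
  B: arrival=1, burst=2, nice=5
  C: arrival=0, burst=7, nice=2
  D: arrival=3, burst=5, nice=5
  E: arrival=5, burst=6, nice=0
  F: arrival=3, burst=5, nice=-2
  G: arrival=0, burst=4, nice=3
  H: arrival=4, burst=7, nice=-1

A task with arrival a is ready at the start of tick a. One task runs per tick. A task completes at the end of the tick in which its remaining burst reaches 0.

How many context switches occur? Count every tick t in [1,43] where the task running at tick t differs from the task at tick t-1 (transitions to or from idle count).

t=0: ready={A,C,G} → run A
t=1: ready={A,B,C,G} → run A
t=2: ready={A,B,C,G} → run A
t=3: ready={B,C,D,F,G} → run F
t=4: ready={B,C,D,F,G,H} → run F
t=5: ready={B,C,D,E,F,G,H} → run F
t=6: ready={B,C,D,E,F,G,H} → run F
t=7: ready={B,C,D,E,F,G,H} → run F
t=8: ready={B,C,D,E,G,H} → run H
t=9: ready={B,C,D,E,G,H} → run H
t=10: ready={B,C,D,E,G,H} → run H
t=11: ready={B,C,D,E,G,H} → run H
t=12: ready={B,C,D,E,G,H} → run H
t=13: ready={B,C,D,E,G,H} → run H
t=14: ready={B,C,D,E,G,H} → run H
t=15: ready={B,C,D,E,G} → run E
t=16: ready={B,C,D,E,G} → run E
t=17: ready={B,C,D,E,G} → run E
t=18: ready={B,C,D,E,G} → run E
t=19: ready={B,C,D,E,G} → run E
t=20: ready={B,C,D,E,G} → run E
t=21: ready={B,C,D,G} → run C
t=22: ready={B,C,D,G} → run C
t=23: ready={B,C,D,G} → run C
t=24: ready={B,C,D,G} → run C
t=25: ready={B,C,D,G} → run C
t=26: ready={B,C,D,G} → run C
t=27: ready={B,C,D,G} → run C
t=28: ready={B,D,G} → run G
t=29: ready={B,D,G} → run G
t=30: ready={B,D,G} → run G
t=31: ready={B,D,G} → run G
t=32: ready={B,D} → run B
t=33: ready={B,D} → run B
t=34: ready={D} → run D
t=35: ready={D} → run D
t=36: ready={D} → run D
t=37: ready={D} → run D
t=38: ready={D} → run D
t=39: (idle)
t=40: (idle)
t=41: (idle)
t=42: (idle)
t=43: (idle)

context switches = 8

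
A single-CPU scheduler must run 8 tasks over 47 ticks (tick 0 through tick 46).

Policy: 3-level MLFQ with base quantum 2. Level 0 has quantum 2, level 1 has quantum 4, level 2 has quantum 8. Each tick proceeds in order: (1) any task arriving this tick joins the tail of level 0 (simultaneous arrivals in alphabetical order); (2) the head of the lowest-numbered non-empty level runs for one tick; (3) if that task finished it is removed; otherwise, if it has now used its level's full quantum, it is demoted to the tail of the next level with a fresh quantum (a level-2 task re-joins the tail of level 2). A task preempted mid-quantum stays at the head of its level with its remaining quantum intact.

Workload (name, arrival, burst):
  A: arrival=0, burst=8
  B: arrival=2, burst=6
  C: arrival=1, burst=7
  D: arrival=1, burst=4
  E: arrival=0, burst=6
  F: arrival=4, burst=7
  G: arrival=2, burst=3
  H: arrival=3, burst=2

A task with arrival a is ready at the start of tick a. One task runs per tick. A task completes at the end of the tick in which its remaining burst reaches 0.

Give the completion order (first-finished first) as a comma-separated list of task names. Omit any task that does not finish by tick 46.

t=0: L0/L1/L2 = AE/-/- → run A
t=1: L0/L1/L2 = AECD/-/- → run A
t=2: L0/L1/L2 = ECDBG/A/- → run E
t=3: L0/L1/L2 = ECDBGH/A/- → run E
t=4: L0/L1/L2 = CDBGHF/AE/- → run C
t=5: L0/L1/L2 = CDBGHF/AE/- → run C
t=6: L0/L1/L2 = DBGHF/AEC/- → run D
t=7: L0/L1/L2 = DBGHF/AEC/- → run D
t=8: L0/L1/L2 = BGHF/AECD/- → run B
t=9: L0/L1/L2 = BGHF/AECD/- → run B
t=10: L0/L1/L2 = GHF/AECDB/- → run G
t=11: L0/L1/L2 = GHF/AECDB/- → run G
t=12: L0/L1/L2 = HF/AECDBG/- → run H
t=13: L0/L1/L2 = HF/AECDBG/- → run H
t=14: L0/L1/L2 = F/AECDBG/- → run F
t=15: L0/L1/L2 = F/AECDBG/- → run F
t=16: L0/L1/L2 = -/AECDBGF/- → run A
t=17: L0/L1/L2 = -/AECDBGF/- → run A
t=18: L0/L1/L2 = -/AECDBGF/- → run A
t=19: L0/L1/L2 = -/AECDBGF/- → run A
t=20: L0/L1/L2 = -/ECDBGF/A → run E
t=21: L0/L1/L2 = -/ECDBGF/A → run E
t=22: L0/L1/L2 = -/ECDBGF/A → run E
t=23: L0/L1/L2 = -/ECDBGF/A → run E
t=24: L0/L1/L2 = -/CDBGF/A → run C
t=25: L0/L1/L2 = -/CDBGF/A → run C
t=26: L0/L1/L2 = -/CDBGF/A → run C
t=27: L0/L1/L2 = -/CDBGF/A → run C
t=28: L0/L1/L2 = -/DBGF/AC → run D
t=29: L0/L1/L2 = -/DBGF/AC → run D
t=30: L0/L1/L2 = -/BGF/AC → run B
t=31: L0/L1/L2 = -/BGF/AC → run B
t=32: L0/L1/L2 = -/BGF/AC → run B
t=33: L0/L1/L2 = -/BGF/AC → run B
t=34: L0/L1/L2 = -/GF/AC → run G
t=35: L0/L1/L2 = -/F/AC → run F
t=36: L0/L1/L2 = -/F/AC → run F
t=37: L0/L1/L2 = -/F/AC → run F
t=38: L0/L1/L2 = -/F/AC → run F
t=39: L0/L1/L2 = -/-/ACF → run A
t=40: L0/L1/L2 = -/-/ACF → run A
t=41: L0/L1/L2 = -/-/CF → run C
t=42: L0/L1/L2 = -/-/F → run F
t=43: (idle)
t=44: (idle)
t=45: (idle)
t=46: (idle)

completion order = H, E, D, B, G, A, C, F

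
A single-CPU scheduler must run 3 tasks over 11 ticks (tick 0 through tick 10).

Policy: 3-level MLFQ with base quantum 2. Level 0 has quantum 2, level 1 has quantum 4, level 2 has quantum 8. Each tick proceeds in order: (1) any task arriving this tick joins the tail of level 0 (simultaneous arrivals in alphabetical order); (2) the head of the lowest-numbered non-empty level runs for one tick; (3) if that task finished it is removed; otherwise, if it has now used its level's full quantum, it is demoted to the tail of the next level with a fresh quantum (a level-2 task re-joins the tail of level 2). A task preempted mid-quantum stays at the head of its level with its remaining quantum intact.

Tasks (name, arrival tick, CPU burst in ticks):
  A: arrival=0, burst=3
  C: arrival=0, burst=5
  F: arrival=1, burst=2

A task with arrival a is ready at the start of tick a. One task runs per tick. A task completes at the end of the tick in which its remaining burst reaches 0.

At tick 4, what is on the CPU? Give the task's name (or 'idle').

t=0: L0/L1/L2 = AC/-/- → run A
t=1: L0/L1/L2 = ACF/-/- → run A
t=2: L0/L1/L2 = CF/A/- → run C
t=3: L0/L1/L2 = CF/A/- → run C
t=4: L0/L1/L2 = F/AC/- → run F
t=5: L0/L1/L2 = F/AC/- → run F
t=6: L0/L1/L2 = -/AC/- → run A
t=7: L0/L1/L2 = -/C/- → run C
t=8: L0/L1/L2 = -/C/- → run C
t=9: L0/L1/L2 = -/C/- → run C
t=10: (idle)

running at tick 4 = F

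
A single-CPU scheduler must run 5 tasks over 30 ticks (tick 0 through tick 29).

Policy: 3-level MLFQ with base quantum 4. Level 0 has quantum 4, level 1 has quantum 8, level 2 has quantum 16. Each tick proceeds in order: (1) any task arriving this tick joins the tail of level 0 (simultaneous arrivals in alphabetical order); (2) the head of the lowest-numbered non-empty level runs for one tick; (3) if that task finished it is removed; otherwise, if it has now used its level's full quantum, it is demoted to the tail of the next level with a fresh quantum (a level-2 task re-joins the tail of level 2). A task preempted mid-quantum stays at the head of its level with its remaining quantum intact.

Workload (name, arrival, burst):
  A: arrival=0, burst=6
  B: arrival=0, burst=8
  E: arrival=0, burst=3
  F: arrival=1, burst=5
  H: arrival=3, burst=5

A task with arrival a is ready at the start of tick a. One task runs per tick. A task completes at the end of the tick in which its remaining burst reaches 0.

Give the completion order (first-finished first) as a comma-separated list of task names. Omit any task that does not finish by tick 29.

completion order = E, A, B, F, H

t=0: L0/L1/L2 = ABE/-/- → run A
t=1: L0/L1/L2 = ABEF/-/- → run A
t=2: L0/L1/L2 = ABEF/-/- → run A
t=3: L0/L1/L2 = ABEFH/-/- → run A
t=4: L0/L1/L2 = BEFH/A/- → run B
t=5: L0/L1/L2 = BEFH/A/- → run B
t=6: L0/L1/L2 = BEFH/A/- → run B
t=7: L0/L1/L2 = BEFH/A/- → run B
t=8: L0/L1/L2 = EFH/AB/- → run E
t=9: L0/L1/L2 = EFH/AB/- → run E
t=10: L0/L1/L2 = EFH/AB/- → run E
t=11: L0/L1/L2 = FH/AB/- → run F
t=12: L0/L1/L2 = FH/AB/- → run F
t=13: L0/L1/L2 = FH/AB/- → run F
t=14: L0/L1/L2 = FH/AB/- → run F
t=15: L0/L1/L2 = H/ABF/- → run H
t=16: L0/L1/L2 = H/ABF/- → run H
t=17: L0/L1/L2 = H/ABF/- → run H
t=18: L0/L1/L2 = H/ABF/- → run H
t=19: L0/L1/L2 = -/ABFH/- → run A
t=20: L0/L1/L2 = -/ABFH/- → run A
t=21: L0/L1/L2 = -/BFH/- → run B
t=22: L0/L1/L2 = -/BFH/- → run B
t=23: L0/L1/L2 = -/BFH/- → run B
t=24: L0/L1/L2 = -/BFH/- → run B
t=25: L0/L1/L2 = -/FH/- → run F
t=26: L0/L1/L2 = -/H/- → run H
t=27: (idle)
t=28: (idle)
t=29: (idle)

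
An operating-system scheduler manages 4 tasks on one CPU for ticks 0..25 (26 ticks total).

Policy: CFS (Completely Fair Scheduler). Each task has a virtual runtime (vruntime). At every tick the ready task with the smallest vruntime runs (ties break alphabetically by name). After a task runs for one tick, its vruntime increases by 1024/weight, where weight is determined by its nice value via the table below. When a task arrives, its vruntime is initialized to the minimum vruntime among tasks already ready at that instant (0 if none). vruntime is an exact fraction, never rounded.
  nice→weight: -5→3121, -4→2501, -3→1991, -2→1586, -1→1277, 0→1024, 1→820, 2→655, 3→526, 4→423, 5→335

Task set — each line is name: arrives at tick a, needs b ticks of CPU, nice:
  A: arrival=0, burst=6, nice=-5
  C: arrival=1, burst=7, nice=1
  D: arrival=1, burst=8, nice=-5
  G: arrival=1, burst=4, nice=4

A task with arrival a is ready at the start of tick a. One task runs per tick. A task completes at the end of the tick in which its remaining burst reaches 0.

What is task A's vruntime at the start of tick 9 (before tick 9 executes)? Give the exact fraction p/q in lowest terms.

t=0: vr[A=0] → run A
t=1: vr[A=1024/3121 C=1024/3121 D=1024/3121 G=1024/3121] → run A
t=2: vr[A=2048/3121 C=1024/3121 D=1024/3121 G=1024/3121] → run C
t=3: vr[A=2048/3121 C=1008896/639805 D=1024/3121 G=1024/3121] → run D
t=4: vr[A=2048/3121 C=1008896/639805 D=2048/3121 G=1024/3121] → run G
t=5: vr[A=2048/3121 C=1008896/639805 D=2048/3121 G=3629056/1320183] → run A
t=6: vr[A=3072/3121 C=1008896/639805 D=2048/3121 G=3629056/1320183] → run D
t=7: vr[A=3072/3121 C=1008896/639805 D=3072/3121 G=3629056/1320183] → run A
t=8: vr[A=4096/3121 C=1008896/639805 D=3072/3121 G=3629056/1320183] → run D
t=9: vr[A=4096/3121 C=1008896/639805 D=4096/3121 G=3629056/1320183] → run A
t=10: vr[A=5120/3121 C=1008896/639805 D=4096/3121 G=3629056/1320183] → run D
t=11: vr[A=5120/3121 C=1008896/639805 D=5120/3121 G=3629056/1320183] → run C
t=12: vr[A=5120/3121 C=1807872/639805 D=5120/3121 G=3629056/1320183] → run A
t=13: vr[C=1807872/639805 D=5120/3121 G=3629056/1320183] → run D
t=14: vr[C=1807872/639805 D=6144/3121 G=3629056/1320183] → run D
t=15: vr[C=1807872/639805 D=7168/3121 G=3629056/1320183] → run D
t=16: vr[C=1807872/639805 D=8192/3121 G=3629056/1320183] → run D
t=17: vr[C=1807872/639805 G=3629056/1320183] → run G
t=18: vr[C=1807872/639805 G=6824960/1320183] → run C
t=19: vr[C=2606848/639805 G=6824960/1320183] → run C
t=20: vr[C=3405824/639805 G=6824960/1320183] → run G
t=21: vr[C=3405824/639805 G=3340288/440061] → run C
t=22: vr[C=840960/127961 G=3340288/440061] → run C
t=23: vr[C=5003776/639805 G=3340288/440061] → run G
t=24: vr[C=5003776/639805] → run C
t=25: (idle)

vruntime(A, start of tick 9) = 4096/3121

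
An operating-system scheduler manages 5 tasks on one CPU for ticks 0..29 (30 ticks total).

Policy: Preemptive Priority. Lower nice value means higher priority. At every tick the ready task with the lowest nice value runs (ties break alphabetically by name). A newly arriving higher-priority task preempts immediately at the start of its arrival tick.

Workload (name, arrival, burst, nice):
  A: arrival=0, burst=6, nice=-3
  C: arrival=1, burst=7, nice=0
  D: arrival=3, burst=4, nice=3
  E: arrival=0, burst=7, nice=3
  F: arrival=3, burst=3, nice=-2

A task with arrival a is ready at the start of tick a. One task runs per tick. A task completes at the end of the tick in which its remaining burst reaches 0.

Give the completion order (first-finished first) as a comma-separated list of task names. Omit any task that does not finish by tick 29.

completion order = A, F, C, D, E

t=0: ready={A,E} → run A
t=1: ready={A,C,E} → run A
t=2: ready={A,C,E} → run A
t=3: ready={A,C,D,E,F} → run A
t=4: ready={A,C,D,E,F} → run A
t=5: ready={A,C,D,E,F} → run A
t=6: ready={C,D,E,F} → run F
t=7: ready={C,D,E,F} → run F
t=8: ready={C,D,E,F} → run F
t=9: ready={C,D,E} → run C
t=10: ready={C,D,E} → run C
t=11: ready={C,D,E} → run C
t=12: ready={C,D,E} → run C
t=13: ready={C,D,E} → run C
t=14: ready={C,D,E} → run C
t=15: ready={C,D,E} → run C
t=16: ready={D,E} → run D
t=17: ready={D,E} → run D
t=18: ready={D,E} → run D
t=19: ready={D,E} → run D
t=20: ready={E} → run E
t=21: ready={E} → run E
t=22: ready={E} → run E
t=23: ready={E} → run E
t=24: ready={E} → run E
t=25: ready={E} → run E
t=26: ready={E} → run E
t=27: (idle)
t=28: (idle)
t=29: (idle)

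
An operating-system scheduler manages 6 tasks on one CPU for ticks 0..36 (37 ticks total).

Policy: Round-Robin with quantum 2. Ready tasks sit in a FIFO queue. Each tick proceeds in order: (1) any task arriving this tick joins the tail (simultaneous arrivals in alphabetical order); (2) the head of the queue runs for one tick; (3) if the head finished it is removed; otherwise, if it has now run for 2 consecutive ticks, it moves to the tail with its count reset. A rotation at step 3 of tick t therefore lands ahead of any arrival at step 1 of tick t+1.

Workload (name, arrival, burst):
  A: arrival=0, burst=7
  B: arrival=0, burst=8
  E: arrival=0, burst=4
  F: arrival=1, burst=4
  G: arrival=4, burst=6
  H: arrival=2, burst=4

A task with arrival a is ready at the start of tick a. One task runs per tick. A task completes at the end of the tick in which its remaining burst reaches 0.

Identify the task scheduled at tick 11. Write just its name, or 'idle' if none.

running at tick 11 = H

t=0: queue=[A,B,E] q_used=0 → run A
t=1: queue=[A,B,E,F] q_used=1 → run A
t=2: queue=[B,E,F,A,H] q_used=0 → run B
t=3: queue=[B,E,F,A,H] q_used=1 → run B
t=4: queue=[E,F,A,H,B,G] q_used=0 → run E
t=5: queue=[E,F,A,H,B,G] q_used=1 → run E
t=6: queue=[F,A,H,B,G,E] q_used=0 → run F
t=7: queue=[F,A,H,B,G,E] q_used=1 → run F
t=8: queue=[A,H,B,G,E,F] q_used=0 → run A
t=9: queue=[A,H,B,G,E,F] q_used=1 → run A
t=10: queue=[H,B,G,E,F,A] q_used=0 → run H
t=11: queue=[H,B,G,E,F,A] q_used=1 → run H
t=12: queue=[B,G,E,F,A,H] q_used=0 → run B
t=13: queue=[B,G,E,F,A,H] q_used=1 → run B
t=14: queue=[G,E,F,A,H,B] q_used=0 → run G
t=15: queue=[G,E,F,A,H,B] q_used=1 → run G
t=16: queue=[E,F,A,H,B,G] q_used=0 → run E
t=17: queue=[E,F,A,H,B,G] q_used=1 → run E
t=18: queue=[F,A,H,B,G] q_used=0 → run F
t=19: queue=[F,A,H,B,G] q_used=1 → run F
t=20: queue=[A,H,B,G] q_used=0 → run A
t=21: queue=[A,H,B,G] q_used=1 → run A
t=22: queue=[H,B,G,A] q_used=0 → run H
t=23: queue=[H,B,G,A] q_used=1 → run H
t=24: queue=[B,G,A] q_used=0 → run B
t=25: queue=[B,G,A] q_used=1 → run B
t=26: queue=[G,A,B] q_used=0 → run G
t=27: queue=[G,A,B] q_used=1 → run G
t=28: queue=[A,B,G] q_used=0 → run A
t=29: queue=[B,G] q_used=0 → run B
t=30: queue=[B,G] q_used=1 → run B
t=31: queue=[G] q_used=0 → run G
t=32: queue=[G] q_used=1 → run G
t=33: (idle)
t=34: (idle)
t=35: (idle)
t=36: (idle)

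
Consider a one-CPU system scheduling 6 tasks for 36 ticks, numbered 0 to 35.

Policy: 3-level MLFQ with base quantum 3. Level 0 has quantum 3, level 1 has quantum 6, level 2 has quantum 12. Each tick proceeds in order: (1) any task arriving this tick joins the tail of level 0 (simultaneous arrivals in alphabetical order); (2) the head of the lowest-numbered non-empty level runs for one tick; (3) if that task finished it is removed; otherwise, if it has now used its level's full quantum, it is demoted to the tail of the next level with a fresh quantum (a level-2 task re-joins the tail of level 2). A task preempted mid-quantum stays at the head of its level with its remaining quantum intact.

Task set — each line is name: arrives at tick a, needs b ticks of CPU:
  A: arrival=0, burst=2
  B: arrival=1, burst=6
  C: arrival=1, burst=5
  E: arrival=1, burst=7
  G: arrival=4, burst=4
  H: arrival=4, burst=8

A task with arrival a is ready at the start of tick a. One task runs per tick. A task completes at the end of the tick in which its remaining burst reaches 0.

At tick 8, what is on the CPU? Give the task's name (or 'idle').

t=0: L0/L1/L2 = A/-/- → run A
t=1: L0/L1/L2 = ABCE/-/- → run A
t=2: L0/L1/L2 = BCE/-/- → run B
t=3: L0/L1/L2 = BCE/-/- → run B
t=4: L0/L1/L2 = BCEGH/-/- → run B
t=5: L0/L1/L2 = CEGH/B/- → run C
t=6: L0/L1/L2 = CEGH/B/- → run C
t=7: L0/L1/L2 = CEGH/B/- → run C
t=8: L0/L1/L2 = EGH/BC/- → run E
t=9: L0/L1/L2 = EGH/BC/- → run E
t=10: L0/L1/L2 = EGH/BC/- → run E
t=11: L0/L1/L2 = GH/BCE/- → run G
t=12: L0/L1/L2 = GH/BCE/- → run G
t=13: L0/L1/L2 = GH/BCE/- → run G
t=14: L0/L1/L2 = H/BCEG/- → run H
t=15: L0/L1/L2 = H/BCEG/- → run H
t=16: L0/L1/L2 = H/BCEG/- → run H
t=17: L0/L1/L2 = -/BCEGH/- → run B
t=18: L0/L1/L2 = -/BCEGH/- → run B
t=19: L0/L1/L2 = -/BCEGH/- → run B
t=20: L0/L1/L2 = -/CEGH/- → run C
t=21: L0/L1/L2 = -/CEGH/- → run C
t=22: L0/L1/L2 = -/EGH/- → run E
t=23: L0/L1/L2 = -/EGH/- → run E
t=24: L0/L1/L2 = -/EGH/- → run E
t=25: L0/L1/L2 = -/EGH/- → run E
t=26: L0/L1/L2 = -/GH/- → run G
t=27: L0/L1/L2 = -/H/- → run H
t=28: L0/L1/L2 = -/H/- → run H
t=29: L0/L1/L2 = -/H/- → run H
t=30: L0/L1/L2 = -/H/- → run H
t=31: L0/L1/L2 = -/H/- → run H
t=32: (idle)
t=33: (idle)
t=34: (idle)
t=35: (idle)

running at tick 8 = E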